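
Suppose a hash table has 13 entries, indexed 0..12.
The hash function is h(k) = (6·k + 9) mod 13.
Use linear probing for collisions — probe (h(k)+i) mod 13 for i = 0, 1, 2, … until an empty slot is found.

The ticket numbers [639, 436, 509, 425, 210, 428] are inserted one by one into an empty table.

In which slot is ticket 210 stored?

639: h=8 -> slot 8
436: h=12 -> slot 12
509: h=8, probe 8,9 -> slot 9
425: h=11 -> slot 11
210: h=8, probe 8,9,10 -> slot 10
428: h=3 -> slot 3
Table: [—, —, —, 428, —, —, —, —, 639, 509, 210, 425, 436]

10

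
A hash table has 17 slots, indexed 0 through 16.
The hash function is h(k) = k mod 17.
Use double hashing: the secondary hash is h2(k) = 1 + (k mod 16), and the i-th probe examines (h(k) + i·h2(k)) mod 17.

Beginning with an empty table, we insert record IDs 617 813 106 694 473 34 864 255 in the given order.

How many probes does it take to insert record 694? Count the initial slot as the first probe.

Insert 617: h=5, slot 5 empty -> index 5.
Insert 813: h=14, slot 14 empty -> index 14.
Insert 106: h=4, slot 4 empty -> index 4.
Insert 694: h=14, h2=7, slots 14,4 occupied -> index 11.
Insert 473: h=14, h2=10, slot 14 occupied -> index 7.
Insert 34: h=0, slot 0 empty -> index 0.
Insert 864: h=14, h2=1, slot 14 occupied -> index 15.
Insert 255: h=0, h2=16, slot 0 occupied -> index 16.
Table: [34, ., ., ., 106, 617, ., 473, ., ., ., 694, ., ., 813, 864, 255]

3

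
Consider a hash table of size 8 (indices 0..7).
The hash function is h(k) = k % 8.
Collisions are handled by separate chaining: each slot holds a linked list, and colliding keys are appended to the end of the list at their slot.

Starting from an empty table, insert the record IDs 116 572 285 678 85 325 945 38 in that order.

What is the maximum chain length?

Insert 116: h=4, bucket 4 empty → new chain.
Insert 572: h=4, bucket 4 nonempty → append to chain.
Insert 285: h=5, bucket 5 empty → new chain.
Insert 678: h=6, bucket 6 empty → new chain.
Insert 85: h=5, bucket 5 nonempty → append to chain.
Insert 325: h=5, bucket 5 nonempty → append to chain.
Insert 945: h=1, bucket 1 empty → new chain.
Insert 38: h=6, bucket 6 nonempty → append to chain.
Final buckets:
0: ∅
1: 945
2: ∅
3: ∅
4: 116 -> 572
5: 285 -> 85 -> 325
6: 678 -> 38
7: ∅

3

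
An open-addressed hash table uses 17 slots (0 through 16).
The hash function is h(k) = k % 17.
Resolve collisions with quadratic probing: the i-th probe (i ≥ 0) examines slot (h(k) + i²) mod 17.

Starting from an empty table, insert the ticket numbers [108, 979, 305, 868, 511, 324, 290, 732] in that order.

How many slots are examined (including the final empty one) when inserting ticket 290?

5

108: h=6 -> slot 6
979: h=10 -> slot 10
305: h=16 -> slot 16
868: h=1 -> slot 1
511: h=1, probe 1,2 -> slot 2
324: h=1, probe 1,2,5 -> slot 5
290: h=1, probe 1,2,5,10,0 -> slot 0
732: h=1, probe 1,2,5,10,0,9 -> slot 9
Table: [290, 868, 511, -, -, 324, 108, -, -, 732, 979, -, -, -, -, -, 305]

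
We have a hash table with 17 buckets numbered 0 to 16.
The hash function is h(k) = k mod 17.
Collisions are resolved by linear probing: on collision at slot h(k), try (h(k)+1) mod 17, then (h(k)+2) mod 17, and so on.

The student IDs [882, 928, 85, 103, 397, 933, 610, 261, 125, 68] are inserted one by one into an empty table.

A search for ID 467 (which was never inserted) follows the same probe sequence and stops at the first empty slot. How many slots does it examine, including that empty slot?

882 hashes to 15; slot 15 is free → place at 15.
928 hashes to 10; slot 10 is free → place at 10.
85 hashes to 0; slot 0 is free → place at 0.
103 hashes to 1; slot 1 is free → place at 1.
397 hashes to 6; slot 6 is free → place at 6.
933 hashes to 15; 15 taken → place at 16.
610 hashes to 15; 15,16,0,1 taken → place at 2.
261 hashes to 6; 6 taken → place at 7.
125 hashes to 6; 6,7 taken → place at 8.
68 hashes to 0; 0,1,2 taken → place at 3.
Table: [85, 103, 610, 68, -, -, 397, 261, 125, -, 928, -, -, -, -, 882, 933]
Lookup 467: h=8, probe 8,9 → slot 9 empty, not found.

2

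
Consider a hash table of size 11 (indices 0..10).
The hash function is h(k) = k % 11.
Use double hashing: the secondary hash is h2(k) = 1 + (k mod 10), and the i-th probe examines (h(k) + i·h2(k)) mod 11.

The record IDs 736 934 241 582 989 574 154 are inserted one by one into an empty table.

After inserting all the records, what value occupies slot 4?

736: h=10 -> slot 10
934: h=10, h2=5, probe 10,4 -> slot 4
241: h=10, h2=2, probe 10,1 -> slot 1
582: h=10, h2=3, probe 10,2 -> slot 2
989: h=10, h2=10, probe 10,9 -> slot 9
574: h=2, h2=5, probe 2,7 -> slot 7
154: h=0 -> slot 0
Table: [154, 241, 582, _, 934, _, _, 574, _, 989, 736]

934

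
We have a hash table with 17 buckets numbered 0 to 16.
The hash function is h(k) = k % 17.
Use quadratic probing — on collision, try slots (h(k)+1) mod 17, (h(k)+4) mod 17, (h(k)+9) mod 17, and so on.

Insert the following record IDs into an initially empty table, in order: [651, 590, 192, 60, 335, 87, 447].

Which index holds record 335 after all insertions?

13

651: h=5 => slot 5
590: h=12 => slot 12
192: h=5, probe 5,6 => slot 6
60: h=9 => slot 9
335: h=12, probe 12,13 => slot 13
87: h=2 => slot 2
447: h=5, probe 5,6,9,14 => slot 14
Table: [—, —, 87, —, —, 651, 192, —, —, 60, —, —, 590, 335, 447, —, —]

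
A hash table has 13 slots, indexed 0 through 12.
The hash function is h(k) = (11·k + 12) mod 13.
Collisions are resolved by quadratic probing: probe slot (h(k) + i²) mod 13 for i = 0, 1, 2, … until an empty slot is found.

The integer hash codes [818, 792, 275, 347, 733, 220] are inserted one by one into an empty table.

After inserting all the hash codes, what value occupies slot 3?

818: h=1 → slot 1
792: h=1, probe 1,2 → slot 2
275: h=8 → slot 8
347: h=7 → slot 7
733: h=2, probe 2,3 → slot 3
220: h=1, probe 1,2,5 → slot 5
Table: [., 818, 792, 733, ., 220, ., 347, 275, ., ., ., .]

733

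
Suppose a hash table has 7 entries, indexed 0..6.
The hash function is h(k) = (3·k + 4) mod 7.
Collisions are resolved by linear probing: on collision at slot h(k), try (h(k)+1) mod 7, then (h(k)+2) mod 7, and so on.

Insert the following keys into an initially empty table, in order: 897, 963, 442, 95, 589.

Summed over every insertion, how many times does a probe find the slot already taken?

897 hashes to 0; slot 0 is free → place at 0.
963 hashes to 2; slot 2 is free → place at 2.
442 hashes to 0; 0 taken → place at 1.
95 hashes to 2; 2 taken → place at 3.
589 hashes to 0; 0,1,2,3 taken → place at 4.
Table: [897, 442, 963, 95, 589, —, —]

6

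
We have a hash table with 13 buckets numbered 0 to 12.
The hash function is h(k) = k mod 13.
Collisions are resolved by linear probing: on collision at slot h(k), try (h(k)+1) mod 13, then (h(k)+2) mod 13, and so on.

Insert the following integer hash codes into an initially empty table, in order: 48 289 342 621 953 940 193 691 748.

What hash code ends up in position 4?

48: h=9 → slot 9
289: h=3 → slot 3
342: h=4 → slot 4
621: h=10 → slot 10
953: h=4, probe 4,5 → slot 5
940: h=4, probe 4,5,6 → slot 6
193: h=11 → slot 11
691: h=2 → slot 2
748: h=7 → slot 7
Table: [_, _, 691, 289, 342, 953, 940, 748, _, 48, 621, 193, _]

342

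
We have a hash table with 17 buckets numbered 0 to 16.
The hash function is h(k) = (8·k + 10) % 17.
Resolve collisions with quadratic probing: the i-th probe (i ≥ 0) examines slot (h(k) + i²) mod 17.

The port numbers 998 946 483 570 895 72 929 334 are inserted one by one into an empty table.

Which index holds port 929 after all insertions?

5

Insert 998: h=4, slot 4 empty => index 4.
Insert 946: h=13, slot 13 empty => index 13.
Insert 483: h=15, slot 15 empty => index 15.
Insert 570: h=14, slot 14 empty => index 14.
Insert 895: h=13, slots 13,14 occupied => index 0.
Insert 72: h=8, slot 8 empty => index 8.
Insert 929: h=13, slots 13,14,0 occupied => index 5.
Insert 334: h=13, slots 13,14,0,5 occupied => index 12.
Table: [895, -, -, -, 998, 929, -, -, 72, -, -, -, 334, 946, 570, 483, -]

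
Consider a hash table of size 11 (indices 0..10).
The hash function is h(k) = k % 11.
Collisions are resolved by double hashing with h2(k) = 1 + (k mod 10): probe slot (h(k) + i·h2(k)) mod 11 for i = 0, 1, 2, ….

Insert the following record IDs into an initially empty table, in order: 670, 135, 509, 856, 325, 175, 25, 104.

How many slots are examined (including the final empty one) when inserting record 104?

6

670 hashes to 10; slot 10 is free => place at 10.
135 hashes to 3; slot 3 is free => place at 3.
509 hashes to 3, h2=10; 3 taken => place at 2.
856 hashes to 9; slot 9 is free => place at 9.
325 hashes to 6; slot 6 is free => place at 6.
175 hashes to 10, h2=6; 10 taken => place at 5.
25 hashes to 3, h2=6; 3,9 taken => place at 4.
104 hashes to 5, h2=5; 5,10,4,9,3 taken => place at 8.
Table: [—, —, 509, 135, 25, 175, 325, —, 104, 856, 670]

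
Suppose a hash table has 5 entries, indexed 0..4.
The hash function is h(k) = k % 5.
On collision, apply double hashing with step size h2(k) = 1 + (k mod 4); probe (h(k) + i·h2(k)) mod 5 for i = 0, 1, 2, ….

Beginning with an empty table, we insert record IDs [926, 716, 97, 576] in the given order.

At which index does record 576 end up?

926 hashes to 1; slot 1 is free → place at 1.
716 hashes to 1, h2=1; 1 taken → place at 2.
97 hashes to 2, h2=2; 2 taken → place at 4.
576 hashes to 1, h2=1; 1,2 taken → place at 3.
Table: [-, 926, 716, 576, 97]

3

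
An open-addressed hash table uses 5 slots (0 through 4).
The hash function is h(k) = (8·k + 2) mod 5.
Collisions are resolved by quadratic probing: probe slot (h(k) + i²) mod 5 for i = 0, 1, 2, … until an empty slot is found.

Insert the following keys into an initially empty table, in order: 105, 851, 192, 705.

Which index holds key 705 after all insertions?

1

105 hashes to 2; slot 2 is free → place at 2.
851 hashes to 0; slot 0 is free → place at 0.
192 hashes to 3; slot 3 is free → place at 3.
705 hashes to 2; 2,3 taken → place at 1.
Table: [851, 705, 105, 192, —]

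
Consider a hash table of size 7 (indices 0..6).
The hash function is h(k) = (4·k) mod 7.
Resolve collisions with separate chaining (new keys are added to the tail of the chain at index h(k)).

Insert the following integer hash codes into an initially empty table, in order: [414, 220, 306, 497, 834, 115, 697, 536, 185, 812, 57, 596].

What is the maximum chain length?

414 → bucket 4
220 → bucket 5
306 → bucket 6
497 → bucket 0
834 → bucket 4 (collision)
115 → bucket 5 (collision)
697 → bucket 2
536 → bucket 2 (collision)
185 → bucket 5 (collision)
812 → bucket 0 (collision)
57 → bucket 4 (collision)
596 → bucket 4 (collision)
Final buckets:
0: 497 -> 812
1: —
2: 697 -> 536
3: —
4: 414 -> 834 -> 57 -> 596
5: 220 -> 115 -> 185
6: 306

4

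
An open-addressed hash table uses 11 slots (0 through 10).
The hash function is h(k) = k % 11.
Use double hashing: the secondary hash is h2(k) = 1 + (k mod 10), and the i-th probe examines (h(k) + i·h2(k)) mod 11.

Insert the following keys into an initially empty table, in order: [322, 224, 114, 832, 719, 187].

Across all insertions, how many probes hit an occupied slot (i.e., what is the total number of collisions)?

Insert 322: h=3, slot 3 empty → index 3.
Insert 224: h=4, slot 4 empty → index 4.
Insert 114: h=4, h2=5, slot 4 occupied → index 9.
Insert 832: h=7, slot 7 empty → index 7.
Insert 719: h=4, h2=10, slots 4,3 occupied → index 2.
Insert 187: h=0, slot 0 empty → index 0.
Table: [187, -, 719, 322, 224, -, -, 832, -, 114, -]

3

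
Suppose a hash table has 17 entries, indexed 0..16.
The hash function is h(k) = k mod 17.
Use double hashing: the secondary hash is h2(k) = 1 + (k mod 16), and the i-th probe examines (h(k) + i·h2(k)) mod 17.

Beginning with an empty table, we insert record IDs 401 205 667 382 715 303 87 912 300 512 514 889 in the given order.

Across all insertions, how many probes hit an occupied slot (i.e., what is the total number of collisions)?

Insert 401: h=10, slot 10 empty => index 10.
Insert 205: h=1, slot 1 empty => index 1.
Insert 667: h=4, slot 4 empty => index 4.
Insert 382: h=8, slot 8 empty => index 8.
Insert 715: h=1, h2=12, slot 1 occupied => index 13.
Insert 303: h=14, slot 14 empty => index 14.
Insert 87: h=2, slot 2 empty => index 2.
Insert 912: h=11, slot 11 empty => index 11.
Insert 300: h=11, h2=13, slot 11 occupied => index 7.
Insert 512: h=2, h2=1, slot 2 occupied => index 3.
Insert 514: h=4, h2=3, slots 4,7,10,13 occupied => index 16.
Insert 889: h=5, slot 5 empty => index 5.
Table: [., 205, 87, 512, 667, 889, ., 300, 382, ., 401, 912, ., 715, 303, ., 514]

7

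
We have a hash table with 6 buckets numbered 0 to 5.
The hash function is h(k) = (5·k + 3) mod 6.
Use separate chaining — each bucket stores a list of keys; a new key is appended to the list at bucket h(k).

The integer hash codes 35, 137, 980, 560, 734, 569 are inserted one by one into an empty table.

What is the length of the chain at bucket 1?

35 -> bucket 4
137 -> bucket 4 (collision)
980 -> bucket 1
560 -> bucket 1 (collision)
734 -> bucket 1 (collision)
569 -> bucket 4 (collision)
Final buckets:
0: .
1: 980 -> 560 -> 734
2: .
3: .
4: 35 -> 137 -> 569
5: .

3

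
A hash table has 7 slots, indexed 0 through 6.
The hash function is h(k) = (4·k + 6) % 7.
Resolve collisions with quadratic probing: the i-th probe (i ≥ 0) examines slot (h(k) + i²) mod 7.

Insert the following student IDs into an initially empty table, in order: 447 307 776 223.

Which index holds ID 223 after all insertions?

447: h=2 → slot 2
307: h=2, probe 2,3 → slot 3
776: h=2, probe 2,3,6 → slot 6
223: h=2, probe 2,3,6,4 → slot 4
Table: [∅, ∅, 447, 307, 223, ∅, 776]

4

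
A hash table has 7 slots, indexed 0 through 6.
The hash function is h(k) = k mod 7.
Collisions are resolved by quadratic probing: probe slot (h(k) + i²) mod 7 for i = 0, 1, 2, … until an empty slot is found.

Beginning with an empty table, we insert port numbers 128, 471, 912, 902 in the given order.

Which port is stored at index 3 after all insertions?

471

128 hashes to 2; slot 2 is free => place at 2.
471 hashes to 2; 2 taken => place at 3.
912 hashes to 2; 2,3 taken => place at 6.
902 hashes to 6; 6 taken => place at 0.
Table: [902, ., 128, 471, ., ., 912]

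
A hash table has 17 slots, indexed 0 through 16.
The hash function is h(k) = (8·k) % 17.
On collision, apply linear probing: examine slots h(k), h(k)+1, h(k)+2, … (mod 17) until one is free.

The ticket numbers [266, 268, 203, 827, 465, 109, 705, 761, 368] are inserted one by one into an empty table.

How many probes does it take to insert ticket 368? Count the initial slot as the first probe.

5

266 hashes to 3; slot 3 is free => place at 3.
268 hashes to 2; slot 2 is free => place at 2.
203 hashes to 9; slot 9 is free => place at 9.
827 hashes to 3; 3 taken => place at 4.
465 hashes to 14; slot 14 is free => place at 14.
109 hashes to 5; slot 5 is free => place at 5.
705 hashes to 13; slot 13 is free => place at 13.
761 hashes to 2; 2,3,4,5 taken => place at 6.
368 hashes to 3; 3,4,5,6 taken => place at 7.
Table: [., ., 268, 266, 827, 109, 761, 368, ., 203, ., ., ., 705, 465, ., .]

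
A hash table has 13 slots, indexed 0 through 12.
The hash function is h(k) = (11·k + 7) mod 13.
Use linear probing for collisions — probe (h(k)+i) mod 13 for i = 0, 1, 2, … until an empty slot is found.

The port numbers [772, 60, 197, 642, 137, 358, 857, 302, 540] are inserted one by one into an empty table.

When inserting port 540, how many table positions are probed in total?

3

Insert 772: h=10, slot 10 empty → index 10.
Insert 60: h=4, slot 4 empty → index 4.
Insert 197: h=3, slot 3 empty → index 3.
Insert 642: h=10, slot 10 occupied → index 11.
Insert 137: h=6, slot 6 empty → index 6.
Insert 358: h=6, slot 6 occupied → index 7.
Insert 857: h=9, slot 9 empty → index 9.
Insert 302: h=1, slot 1 empty → index 1.
Insert 540: h=6, slots 6,7 occupied → index 8.
Table: [—, 302, —, 197, 60, —, 137, 358, 540, 857, 772, 642, —]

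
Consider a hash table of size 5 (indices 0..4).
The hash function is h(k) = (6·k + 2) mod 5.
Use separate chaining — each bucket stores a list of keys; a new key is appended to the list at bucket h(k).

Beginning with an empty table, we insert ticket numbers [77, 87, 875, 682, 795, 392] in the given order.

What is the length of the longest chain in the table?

77 -> bucket 4
87 -> bucket 4 (collision)
875 -> bucket 2
682 -> bucket 4 (collision)
795 -> bucket 2 (collision)
392 -> bucket 4 (collision)
Final buckets:
0: —
1: —
2: 875 -> 795
3: —
4: 77 -> 87 -> 682 -> 392

4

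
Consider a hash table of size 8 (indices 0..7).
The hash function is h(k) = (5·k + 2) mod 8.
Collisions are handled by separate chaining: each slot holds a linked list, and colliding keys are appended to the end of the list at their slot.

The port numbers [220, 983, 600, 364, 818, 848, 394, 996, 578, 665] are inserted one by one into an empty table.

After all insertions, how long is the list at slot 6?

3

Insert 220: h=6, bucket 6 empty → new chain.
Insert 983: h=5, bucket 5 empty → new chain.
Insert 600: h=2, bucket 2 empty → new chain.
Insert 364: h=6, bucket 6 nonempty → append to chain.
Insert 818: h=4, bucket 4 empty → new chain.
Insert 848: h=2, bucket 2 nonempty → append to chain.
Insert 394: h=4, bucket 4 nonempty → append to chain.
Insert 996: h=6, bucket 6 nonempty → append to chain.
Insert 578: h=4, bucket 4 nonempty → append to chain.
Insert 665: h=7, bucket 7 empty → new chain.
Final buckets:
0: ∅
1: ∅
2: 600 -> 848
3: ∅
4: 818 -> 394 -> 578
5: 983
6: 220 -> 364 -> 996
7: 665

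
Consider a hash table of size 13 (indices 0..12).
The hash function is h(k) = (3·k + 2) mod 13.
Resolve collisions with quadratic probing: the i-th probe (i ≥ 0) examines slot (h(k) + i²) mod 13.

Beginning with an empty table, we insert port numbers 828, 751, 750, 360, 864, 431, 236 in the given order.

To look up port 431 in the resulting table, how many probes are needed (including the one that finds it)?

Insert 828: h=3, slot 3 empty -> index 3.
Insert 751: h=6, slot 6 empty -> index 6.
Insert 750: h=3, slot 3 occupied -> index 4.
Insert 360: h=3, slots 3,4 occupied -> index 7.
Insert 864: h=7, slot 7 occupied -> index 8.
Insert 431: h=8, slot 8 occupied -> index 9.
Insert 236: h=8, slots 8,9 occupied -> index 12.
Table: [—, —, —, 828, 750, —, 751, 360, 864, 431, —, —, 236]
Lookup 431: h=8, probe 8,9 → found at 9.

2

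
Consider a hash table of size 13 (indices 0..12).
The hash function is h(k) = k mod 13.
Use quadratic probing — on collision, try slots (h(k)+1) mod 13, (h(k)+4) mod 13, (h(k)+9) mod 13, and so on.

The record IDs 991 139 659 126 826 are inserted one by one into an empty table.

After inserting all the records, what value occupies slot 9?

139

Insert 991: h=3, slot 3 empty → index 3.
Insert 139: h=9, slot 9 empty → index 9.
Insert 659: h=9, slot 9 occupied → index 10.
Insert 126: h=9, slots 9,10 occupied → index 0.
Insert 826: h=7, slot 7 empty → index 7.
Table: [126, _, _, 991, _, _, _, 826, _, 139, 659, _, _]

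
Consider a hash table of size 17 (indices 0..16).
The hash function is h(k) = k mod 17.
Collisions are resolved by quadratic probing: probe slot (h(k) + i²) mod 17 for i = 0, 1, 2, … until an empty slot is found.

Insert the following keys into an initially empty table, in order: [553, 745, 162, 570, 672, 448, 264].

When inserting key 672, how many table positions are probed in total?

Insert 553: h=9, slot 9 empty -> index 9.
Insert 745: h=14, slot 14 empty -> index 14.
Insert 162: h=9, slot 9 occupied -> index 10.
Insert 570: h=9, slots 9,10 occupied -> index 13.
Insert 672: h=9, slots 9,10,13 occupied -> index 1.
Insert 448: h=6, slot 6 empty -> index 6.
Insert 264: h=9, slots 9,10,13,1 occupied -> index 8.
Table: [., 672, ., ., ., ., 448, ., 264, 553, 162, ., ., 570, 745, ., .]

4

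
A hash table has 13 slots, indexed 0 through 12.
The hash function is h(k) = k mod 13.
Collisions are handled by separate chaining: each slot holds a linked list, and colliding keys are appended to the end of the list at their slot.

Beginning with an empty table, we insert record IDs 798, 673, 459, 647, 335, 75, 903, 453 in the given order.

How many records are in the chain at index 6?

798 → bucket 5
673 → bucket 10
459 → bucket 4
647 → bucket 10 (collision)
335 → bucket 10 (collision)
75 → bucket 10 (collision)
903 → bucket 6
453 → bucket 11
Final buckets:
0: _
1: _
2: _
3: _
4: 459
5: 798
6: 903
7: _
8: _
9: _
10: 673 -> 647 -> 335 -> 75
11: 453
12: _

1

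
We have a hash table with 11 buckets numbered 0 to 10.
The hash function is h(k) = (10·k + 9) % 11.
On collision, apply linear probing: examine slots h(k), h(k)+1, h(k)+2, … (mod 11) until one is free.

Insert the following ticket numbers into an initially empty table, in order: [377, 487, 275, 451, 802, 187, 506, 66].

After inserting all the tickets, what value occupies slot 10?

377 hashes to 6; slot 6 is free -> place at 6.
487 hashes to 6; 6 taken -> place at 7.
275 hashes to 9; slot 9 is free -> place at 9.
451 hashes to 9; 9 taken -> place at 10.
802 hashes to 10; 10 taken -> place at 0.
187 hashes to 9; 9,10,0 taken -> place at 1.
506 hashes to 9; 9,10,0,1 taken -> place at 2.
66 hashes to 9; 9,10,0,1,2 taken -> place at 3.
Table: [802, 187, 506, 66, ., ., 377, 487, ., 275, 451]

451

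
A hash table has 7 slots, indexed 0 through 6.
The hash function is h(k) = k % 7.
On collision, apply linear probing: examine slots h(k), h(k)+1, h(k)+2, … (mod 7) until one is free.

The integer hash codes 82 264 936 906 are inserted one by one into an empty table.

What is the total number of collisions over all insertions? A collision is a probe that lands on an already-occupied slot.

3

82 hashes to 5; slot 5 is free => place at 5.
264 hashes to 5; 5 taken => place at 6.
936 hashes to 5; 5,6 taken => place at 0.
906 hashes to 3; slot 3 is free => place at 3.
Table: [936, ∅, ∅, 906, ∅, 82, 264]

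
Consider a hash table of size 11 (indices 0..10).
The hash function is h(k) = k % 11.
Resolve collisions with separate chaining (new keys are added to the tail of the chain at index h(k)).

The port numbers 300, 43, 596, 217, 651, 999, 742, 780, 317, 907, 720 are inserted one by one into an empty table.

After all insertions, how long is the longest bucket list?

300 -> bucket 3
43 -> bucket 10
596 -> bucket 2
217 -> bucket 8
651 -> bucket 2 (collision)
999 -> bucket 9
742 -> bucket 5
780 -> bucket 10 (collision)
317 -> bucket 9 (collision)
907 -> bucket 5 (collision)
720 -> bucket 5 (collision)
Final buckets:
0: —
1: —
2: 596 -> 651
3: 300
4: —
5: 742 -> 907 -> 720
6: —
7: —
8: 217
9: 999 -> 317
10: 43 -> 780

3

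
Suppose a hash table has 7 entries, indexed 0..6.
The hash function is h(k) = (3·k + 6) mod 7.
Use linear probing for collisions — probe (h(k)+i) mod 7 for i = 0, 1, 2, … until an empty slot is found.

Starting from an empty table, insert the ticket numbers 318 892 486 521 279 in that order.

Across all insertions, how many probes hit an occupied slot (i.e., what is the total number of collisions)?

8

Insert 318: h=1, slot 1 empty -> index 1.
Insert 892: h=1, slot 1 occupied -> index 2.
Insert 486: h=1, slots 1,2 occupied -> index 3.
Insert 521: h=1, slots 1,2,3 occupied -> index 4.
Insert 279: h=3, slots 3,4 occupied -> index 5.
Table: [—, 318, 892, 486, 521, 279, —]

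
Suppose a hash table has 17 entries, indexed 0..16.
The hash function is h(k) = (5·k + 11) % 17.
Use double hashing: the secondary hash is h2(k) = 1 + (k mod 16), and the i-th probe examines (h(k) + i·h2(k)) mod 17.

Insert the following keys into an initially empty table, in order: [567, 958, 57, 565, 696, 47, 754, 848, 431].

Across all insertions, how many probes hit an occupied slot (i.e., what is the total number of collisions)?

6

567: h=7 → slot 7
958: h=7, h2=15, probe 7,5 → slot 5
57: h=7, h2=10, probe 7,0 → slot 0
565: h=14 → slot 14
696: h=6 → slot 6
47: h=8 → slot 8
754: h=7, h2=3, probe 7,10 → slot 10
848: h=1 → slot 1
431: h=7, h2=16, probe 7,6,5,4 → slot 4
Table: [57, 848, ∅, ∅, 431, 958, 696, 567, 47, ∅, 754, ∅, ∅, ∅, 565, ∅, ∅]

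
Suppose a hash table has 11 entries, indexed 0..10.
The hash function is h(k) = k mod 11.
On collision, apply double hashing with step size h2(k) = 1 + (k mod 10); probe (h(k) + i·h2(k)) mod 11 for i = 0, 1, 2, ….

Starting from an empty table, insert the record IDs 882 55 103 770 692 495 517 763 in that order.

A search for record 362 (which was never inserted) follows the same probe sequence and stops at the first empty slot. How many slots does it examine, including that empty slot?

6

Insert 882: h=2, slot 2 empty => index 2.
Insert 55: h=0, slot 0 empty => index 0.
Insert 103: h=4, slot 4 empty => index 4.
Insert 770: h=0, h2=1, slot 0 occupied => index 1.
Insert 692: h=10, slot 10 empty => index 10.
Insert 495: h=0, h2=6, slot 0 occupied => index 6.
Insert 517: h=0, h2=8, slot 0 occupied => index 8.
Insert 763: h=4, h2=4, slots 4,8,1 occupied => index 5.
Table: [55, 770, 882, _, 103, 763, 495, _, 517, _, 692]
Lookup 362: h=10, h2=3, probe 10,2,5,8,0,3 → slot 3 empty, not found.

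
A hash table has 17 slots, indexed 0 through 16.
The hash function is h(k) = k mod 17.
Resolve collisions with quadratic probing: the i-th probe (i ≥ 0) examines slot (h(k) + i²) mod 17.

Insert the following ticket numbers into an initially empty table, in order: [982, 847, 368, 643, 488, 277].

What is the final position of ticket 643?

982: h=13 → slot 13
847: h=14 → slot 14
368: h=11 → slot 11
643: h=14, probe 14,15 → slot 15
488: h=12 → slot 12
277: h=5 → slot 5
Table: [∅, ∅, ∅, ∅, ∅, 277, ∅, ∅, ∅, ∅, ∅, 368, 488, 982, 847, 643, ∅]

15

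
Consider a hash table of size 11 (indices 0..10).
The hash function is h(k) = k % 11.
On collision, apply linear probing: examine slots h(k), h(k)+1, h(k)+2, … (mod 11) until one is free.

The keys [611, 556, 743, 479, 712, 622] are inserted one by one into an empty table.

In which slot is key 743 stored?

Insert 611: h=6, slot 6 empty -> index 6.
Insert 556: h=6, slot 6 occupied -> index 7.
Insert 743: h=6, slots 6,7 occupied -> index 8.
Insert 479: h=6, slots 6,7,8 occupied -> index 9.
Insert 712: h=8, slots 8,9 occupied -> index 10.
Insert 622: h=6, slots 6,7,8,9,10 occupied -> index 0.
Table: [622, ., ., ., ., ., 611, 556, 743, 479, 712]

8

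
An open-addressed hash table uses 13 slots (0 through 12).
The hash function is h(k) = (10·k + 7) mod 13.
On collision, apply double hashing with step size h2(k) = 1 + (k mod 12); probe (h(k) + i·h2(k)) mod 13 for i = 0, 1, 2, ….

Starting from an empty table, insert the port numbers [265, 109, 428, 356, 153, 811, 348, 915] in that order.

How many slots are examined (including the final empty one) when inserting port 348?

265: h=5 -> slot 5
109: h=5, h2=2, probe 5,7 -> slot 7
428: h=10 -> slot 10
356: h=5, h2=9, probe 5,1 -> slot 1
153: h=3 -> slot 3
811: h=5, h2=8, probe 5,0 -> slot 0
348: h=3, h2=1, probe 3,4 -> slot 4
915: h=5, h2=4, probe 5,9 -> slot 9
Table: [811, 356, ∅, 153, 348, 265, ∅, 109, ∅, 915, 428, ∅, ∅]

2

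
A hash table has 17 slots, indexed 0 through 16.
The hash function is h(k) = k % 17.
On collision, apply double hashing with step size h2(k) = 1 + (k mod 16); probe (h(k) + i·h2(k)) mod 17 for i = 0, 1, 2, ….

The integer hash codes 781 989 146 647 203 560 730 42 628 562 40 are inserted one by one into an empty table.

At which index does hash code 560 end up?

781 hashes to 16; slot 16 is free → place at 16.
989 hashes to 3; slot 3 is free → place at 3.
146 hashes to 10; slot 10 is free → place at 10.
647 hashes to 1; slot 1 is free → place at 1.
203 hashes to 16, h2=12; 16 taken → place at 11.
560 hashes to 16, h2=1; 16 taken → place at 0.
730 hashes to 16, h2=11; 16,10 taken → place at 4.
42 hashes to 8; slot 8 is free → place at 8.
628 hashes to 16, h2=5; 16,4 taken → place at 9.
562 hashes to 1, h2=3; 1,4 taken → place at 7.
40 hashes to 6; slot 6 is free → place at 6.
Table: [560, 647, —, 989, 730, —, 40, 562, 42, 628, 146, 203, —, —, —, —, 781]

0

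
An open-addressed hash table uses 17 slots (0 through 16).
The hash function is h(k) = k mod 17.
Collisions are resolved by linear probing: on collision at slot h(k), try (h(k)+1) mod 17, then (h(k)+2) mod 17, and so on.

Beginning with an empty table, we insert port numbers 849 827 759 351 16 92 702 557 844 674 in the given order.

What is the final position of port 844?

15

Insert 849: h=16, slot 16 empty -> index 16.
Insert 827: h=11, slot 11 empty -> index 11.
Insert 759: h=11, slot 11 occupied -> index 12.
Insert 351: h=11, slots 11,12 occupied -> index 13.
Insert 16: h=16, slot 16 occupied -> index 0.
Insert 92: h=7, slot 7 empty -> index 7.
Insert 702: h=5, slot 5 empty -> index 5.
Insert 557: h=13, slot 13 occupied -> index 14.
Insert 844: h=11, slots 11,12,13,14 occupied -> index 15.
Insert 674: h=11, slots 11,12,13,14,15,16,0 occupied -> index 1.
Table: [16, 674, —, —, —, 702, —, 92, —, —, —, 827, 759, 351, 557, 844, 849]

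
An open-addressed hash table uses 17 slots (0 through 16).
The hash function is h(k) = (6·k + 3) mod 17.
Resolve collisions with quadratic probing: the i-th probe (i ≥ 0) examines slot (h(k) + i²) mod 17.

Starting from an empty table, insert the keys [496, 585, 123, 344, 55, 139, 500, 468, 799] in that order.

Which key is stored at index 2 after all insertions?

496 hashes to 4; slot 4 is free → place at 4.
585 hashes to 11; slot 11 is free → place at 11.
123 hashes to 10; slot 10 is free → place at 10.
344 hashes to 10; 10,11 taken → place at 14.
55 hashes to 10; 10,11,14 taken → place at 2.
139 hashes to 4; 4 taken → place at 5.
500 hashes to 11; 11 taken → place at 12.
468 hashes to 6; slot 6 is free → place at 6.
799 hashes to 3; slot 3 is free → place at 3.
Table: [., ., 55, 799, 496, 139, 468, ., ., ., 123, 585, 500, ., 344, ., .]

55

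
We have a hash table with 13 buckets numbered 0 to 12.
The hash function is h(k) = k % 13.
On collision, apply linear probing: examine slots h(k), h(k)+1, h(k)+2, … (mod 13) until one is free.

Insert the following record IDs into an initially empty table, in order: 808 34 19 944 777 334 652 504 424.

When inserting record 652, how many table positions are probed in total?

2

Insert 808: h=2, slot 2 empty -> index 2.
Insert 34: h=8, slot 8 empty -> index 8.
Insert 19: h=6, slot 6 empty -> index 6.
Insert 944: h=8, slot 8 occupied -> index 9.
Insert 777: h=10, slot 10 empty -> index 10.
Insert 334: h=9, slots 9,10 occupied -> index 11.
Insert 652: h=2, slot 2 occupied -> index 3.
Insert 504: h=10, slots 10,11 occupied -> index 12.
Insert 424: h=8, slots 8,9,10,11,12 occupied -> index 0.
Table: [424, ., 808, 652, ., ., 19, ., 34, 944, 777, 334, 504]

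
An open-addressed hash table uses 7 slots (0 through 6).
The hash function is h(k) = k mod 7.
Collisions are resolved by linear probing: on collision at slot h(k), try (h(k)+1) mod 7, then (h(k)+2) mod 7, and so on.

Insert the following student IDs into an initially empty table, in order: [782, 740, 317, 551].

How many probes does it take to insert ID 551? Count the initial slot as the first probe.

Insert 782: h=5, slot 5 empty => index 5.
Insert 740: h=5, slot 5 occupied => index 6.
Insert 317: h=2, slot 2 empty => index 2.
Insert 551: h=5, slots 5,6 occupied => index 0.
Table: [551, —, 317, —, —, 782, 740]

3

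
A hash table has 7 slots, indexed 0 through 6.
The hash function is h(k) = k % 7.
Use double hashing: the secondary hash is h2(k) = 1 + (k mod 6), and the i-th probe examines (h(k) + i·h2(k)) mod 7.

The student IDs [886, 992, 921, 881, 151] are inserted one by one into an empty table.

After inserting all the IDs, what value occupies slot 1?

886 hashes to 4; slot 4 is free → place at 4.
992 hashes to 5; slot 5 is free → place at 5.
921 hashes to 4, h2=4; 4 taken → place at 1.
881 hashes to 6; slot 6 is free → place at 6.
151 hashes to 4, h2=2; 4,6,1 taken → place at 3.
Table: [∅, 921, ∅, 151, 886, 992, 881]

921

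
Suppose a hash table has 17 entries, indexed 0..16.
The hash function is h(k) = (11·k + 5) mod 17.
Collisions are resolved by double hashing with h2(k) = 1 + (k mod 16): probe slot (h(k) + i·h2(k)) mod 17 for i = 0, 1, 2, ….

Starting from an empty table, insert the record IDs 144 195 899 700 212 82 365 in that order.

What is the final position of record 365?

Insert 144: h=8, slot 8 empty -> index 8.
Insert 195: h=8, h2=4, slot 8 occupied -> index 12.
Insert 899: h=0, slot 0 empty -> index 0.
Insert 700: h=4, slot 4 empty -> index 4.
Insert 212: h=8, h2=5, slot 8 occupied -> index 13.
Insert 82: h=6, slot 6 empty -> index 6.
Insert 365: h=8, h2=14, slot 8 occupied -> index 5.
Table: [899, _, _, _, 700, 365, 82, _, 144, _, _, _, 195, 212, _, _, _]

5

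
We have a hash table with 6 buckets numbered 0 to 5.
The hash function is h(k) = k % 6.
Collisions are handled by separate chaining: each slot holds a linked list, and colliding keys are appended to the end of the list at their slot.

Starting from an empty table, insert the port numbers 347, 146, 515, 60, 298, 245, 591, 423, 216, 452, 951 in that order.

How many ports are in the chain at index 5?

3

Insert 347: h=5, bucket 5 empty -> new chain.
Insert 146: h=2, bucket 2 empty -> new chain.
Insert 515: h=5, bucket 5 nonempty -> append to chain.
Insert 60: h=0, bucket 0 empty -> new chain.
Insert 298: h=4, bucket 4 empty -> new chain.
Insert 245: h=5, bucket 5 nonempty -> append to chain.
Insert 591: h=3, bucket 3 empty -> new chain.
Insert 423: h=3, bucket 3 nonempty -> append to chain.
Insert 216: h=0, bucket 0 nonempty -> append to chain.
Insert 452: h=2, bucket 2 nonempty -> append to chain.
Insert 951: h=3, bucket 3 nonempty -> append to chain.
Final buckets:
0: 60 -> 216
1: _
2: 146 -> 452
3: 591 -> 423 -> 951
4: 298
5: 347 -> 515 -> 245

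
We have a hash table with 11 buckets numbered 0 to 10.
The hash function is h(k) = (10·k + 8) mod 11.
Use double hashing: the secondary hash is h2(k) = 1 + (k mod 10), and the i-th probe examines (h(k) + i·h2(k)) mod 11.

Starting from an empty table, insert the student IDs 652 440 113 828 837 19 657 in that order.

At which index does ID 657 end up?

2

652: h=5 => slot 5
440: h=8 => slot 8
113: h=5, h2=4, probe 5,9 => slot 9
828: h=5, h2=9, probe 5,3 => slot 3
837: h=7 => slot 7
19: h=0 => slot 0
657: h=0, h2=8, probe 0,8,5,2 => slot 2
Table: [19, _, 657, 828, _, 652, _, 837, 440, 113, _]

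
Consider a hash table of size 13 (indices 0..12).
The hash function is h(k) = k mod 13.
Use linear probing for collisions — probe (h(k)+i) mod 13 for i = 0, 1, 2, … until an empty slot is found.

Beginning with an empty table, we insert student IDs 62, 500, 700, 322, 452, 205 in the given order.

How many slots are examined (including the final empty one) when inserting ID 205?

5

Insert 62: h=10, slot 10 empty → index 10.
Insert 500: h=6, slot 6 empty → index 6.
Insert 700: h=11, slot 11 empty → index 11.
Insert 322: h=10, slots 10,11 occupied → index 12.
Insert 452: h=10, slots 10,11,12 occupied → index 0.
Insert 205: h=10, slots 10,11,12,0 occupied → index 1.
Table: [452, 205, —, —, —, —, 500, —, —, —, 62, 700, 322]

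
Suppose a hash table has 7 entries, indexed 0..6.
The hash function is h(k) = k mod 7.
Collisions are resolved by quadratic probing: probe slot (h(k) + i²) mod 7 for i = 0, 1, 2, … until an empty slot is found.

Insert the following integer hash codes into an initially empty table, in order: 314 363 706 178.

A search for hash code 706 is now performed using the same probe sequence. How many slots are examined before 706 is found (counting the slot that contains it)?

314: h=6 -> slot 6
363: h=6, probe 6,0 -> slot 0
706: h=6, probe 6,0,3 -> slot 3
178: h=3, probe 3,4 -> slot 4
Table: [363, ∅, ∅, 706, 178, ∅, 314]
Lookup 706: h=6, probe 6,0,3 → found at 3.

3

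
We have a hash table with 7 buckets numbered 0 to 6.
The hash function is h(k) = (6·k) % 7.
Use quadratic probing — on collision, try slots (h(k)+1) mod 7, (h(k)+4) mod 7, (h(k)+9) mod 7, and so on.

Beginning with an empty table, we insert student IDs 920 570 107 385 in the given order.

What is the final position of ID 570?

5

920 hashes to 4; slot 4 is free -> place at 4.
570 hashes to 4; 4 taken -> place at 5.
107 hashes to 5; 5 taken -> place at 6.
385 hashes to 0; slot 0 is free -> place at 0.
Table: [385, ∅, ∅, ∅, 920, 570, 107]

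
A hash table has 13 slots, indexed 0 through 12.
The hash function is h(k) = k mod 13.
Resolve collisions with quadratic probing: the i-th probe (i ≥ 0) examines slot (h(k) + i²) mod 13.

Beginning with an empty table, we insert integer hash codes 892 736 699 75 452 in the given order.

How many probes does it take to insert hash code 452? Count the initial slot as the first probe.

892: h=8 => slot 8
736: h=8, probe 8,9 => slot 9
699: h=10 => slot 10
75: h=10, probe 10,11 => slot 11
452: h=10, probe 10,11,1 => slot 1
Table: [., 452, ., ., ., ., ., ., 892, 736, 699, 75, .]

3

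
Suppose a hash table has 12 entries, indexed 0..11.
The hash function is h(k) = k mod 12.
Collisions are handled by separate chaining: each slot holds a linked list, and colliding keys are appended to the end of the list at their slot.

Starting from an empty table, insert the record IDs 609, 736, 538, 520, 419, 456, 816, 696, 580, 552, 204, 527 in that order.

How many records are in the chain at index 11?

609 -> bucket 9
736 -> bucket 4
538 -> bucket 10
520 -> bucket 4 (collision)
419 -> bucket 11
456 -> bucket 0
816 -> bucket 0 (collision)
696 -> bucket 0 (collision)
580 -> bucket 4 (collision)
552 -> bucket 0 (collision)
204 -> bucket 0 (collision)
527 -> bucket 11 (collision)
Final buckets:
0: 456 -> 816 -> 696 -> 552 -> 204
1: _
2: _
3: _
4: 736 -> 520 -> 580
5: _
6: _
7: _
8: _
9: 609
10: 538
11: 419 -> 527

2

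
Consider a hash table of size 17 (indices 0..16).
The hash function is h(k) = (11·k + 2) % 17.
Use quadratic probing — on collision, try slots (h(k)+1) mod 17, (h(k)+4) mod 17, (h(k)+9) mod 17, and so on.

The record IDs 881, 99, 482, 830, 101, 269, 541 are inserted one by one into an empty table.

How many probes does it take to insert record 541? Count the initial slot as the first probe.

5

881: h=3 -> slot 3
99: h=3, probe 3,4 -> slot 4
482: h=0 -> slot 0
830: h=3, probe 3,4,7 -> slot 7
101: h=8 -> slot 8
269: h=3, probe 3,4,7,12 -> slot 12
541: h=3, probe 3,4,7,12,2 -> slot 2
Table: [482, ., 541, 881, 99, ., ., 830, 101, ., ., ., 269, ., ., ., .]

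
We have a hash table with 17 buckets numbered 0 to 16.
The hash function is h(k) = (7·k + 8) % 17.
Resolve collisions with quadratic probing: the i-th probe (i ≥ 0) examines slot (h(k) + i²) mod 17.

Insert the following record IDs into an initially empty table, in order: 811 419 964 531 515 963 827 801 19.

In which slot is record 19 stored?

811: h=7 → slot 7
419: h=0 → slot 0
964: h=7, probe 7,8 → slot 8
531: h=2 → slot 2
515: h=9 → slot 9
963: h=0, probe 0,1 → slot 1
827: h=0, probe 0,1,4 → slot 4
801: h=5 → slot 5
19: h=5, probe 5,6 → slot 6
Table: [419, 963, 531, —, 827, 801, 19, 811, 964, 515, —, —, —, —, —, —, —]

6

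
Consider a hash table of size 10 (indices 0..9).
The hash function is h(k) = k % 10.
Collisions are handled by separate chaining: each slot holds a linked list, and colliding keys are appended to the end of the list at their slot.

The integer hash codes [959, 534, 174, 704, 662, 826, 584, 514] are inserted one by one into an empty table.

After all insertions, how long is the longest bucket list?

Insert 959: h=9, bucket 9 empty → new chain.
Insert 534: h=4, bucket 4 empty → new chain.
Insert 174: h=4, bucket 4 nonempty → append to chain.
Insert 704: h=4, bucket 4 nonempty → append to chain.
Insert 662: h=2, bucket 2 empty → new chain.
Insert 826: h=6, bucket 6 empty → new chain.
Insert 584: h=4, bucket 4 nonempty → append to chain.
Insert 514: h=4, bucket 4 nonempty → append to chain.
Final buckets:
0: —
1: —
2: 662
3: —
4: 534 -> 174 -> 704 -> 584 -> 514
5: —
6: 826
7: —
8: —
9: 959

5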